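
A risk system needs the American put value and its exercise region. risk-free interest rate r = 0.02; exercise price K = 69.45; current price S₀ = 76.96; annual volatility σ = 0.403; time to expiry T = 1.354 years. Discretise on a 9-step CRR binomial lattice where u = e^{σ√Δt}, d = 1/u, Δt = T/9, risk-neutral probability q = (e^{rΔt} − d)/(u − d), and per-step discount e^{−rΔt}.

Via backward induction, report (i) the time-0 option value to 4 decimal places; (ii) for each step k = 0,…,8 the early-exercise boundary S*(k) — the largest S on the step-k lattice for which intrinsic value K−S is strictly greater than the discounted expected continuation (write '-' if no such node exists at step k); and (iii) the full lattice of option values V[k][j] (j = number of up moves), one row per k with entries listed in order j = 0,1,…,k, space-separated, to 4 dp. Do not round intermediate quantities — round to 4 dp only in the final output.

Δt=0.15044, u=1.16919, d=0.85529, q=0.47060, disc=e^(-rΔt)=0.99700
k=9 terminal: V=max(K-S,0) → 50.6007 43.6829 34.2261 21.2987 3.6267 0.0000 0.0000 0.0000 0.0000 0.0000
k=8: j=0 S=22.0384 intr=47.4116 cont=47.2029 V=47.4116[EX]; j=1 S=30.1267 intr=39.3233 cont=39.1146 V=39.3233[EX]; j=2 S=41.1835 intr=28.2665 cont=28.0579 V=28.2665[EX]; j=3 S=56.2981 intr=13.1519 cont=12.9432 V=13.1519[EX]; j=4 S=76.9600 intr=0.0000 cont=1.9142 V=1.9142[hold]; j=5 S=105.2050 intr=0.0000 cont=0.0000 V=0.0000[hold]; j=6 S=143.8160 intr=0.0000 cont=0.0000 V=0.0000[hold]; j=7 S=196.5977 intr=0.0000 cont=0.0000 V=0.0000[hold]; j=8 S=268.7507 intr=0.0000 cont=0.0000 V=0.0000[hold]  S*(8)=56.2981
k=7: j=0 S=25.7671 intr=43.6829 cont=43.4742 V=43.6829[EX]; j=1 S=35.2239 intr=34.2261 cont=34.0175 V=34.2261[EX]; j=2 S=48.1513 intr=21.2987 cont=21.0900 V=21.2987[EX]; j=3 S=65.8233 intr=3.6267 cont=7.8398 V=7.8398[hold]; j=4 S=89.9810 intr=0.0000 cont=1.0103 V=1.0103[hold]; j=5 S=123.0047 intr=0.0000 cont=0.0000 V=0.0000[hold]; j=6 S=168.1485 intr=0.0000 cont=0.0000 V=0.0000[hold]; j=7 S=229.8603 intr=0.0000 cont=0.0000 V=0.0000[hold]  S*(7)=48.1513
k=6: j=0 S=30.1267 intr=39.3233 cont=39.1146 V=39.3233[EX]; j=1 S=41.1835 intr=28.2665 cont=28.0579 V=28.2665[EX]; j=2 S=56.2981 intr=13.1519 cont=14.9199 V=14.9199[hold]; j=3 S=76.9600 intr=0.0000 cont=4.6119 V=4.6119[hold]; j=4 S=105.2050 intr=0.0000 cont=0.5333 V=0.5333[hold]; j=5 S=143.8160 intr=0.0000 cont=0.0000 V=0.0000[hold]; j=6 S=196.5977 intr=0.0000 cont=0.0000 V=0.0000[hold]  S*(6)=41.1835
k=5: j=0 S=35.2239 intr=34.2261 cont=34.0175 V=34.2261[EX]; j=1 S=48.1513 intr=21.2987 cont=21.9196 V=21.9196[hold]; j=2 S=65.8233 intr=3.6267 cont=10.0387 V=10.0387[hold]; j=3 S=89.9810 intr=0.0000 cont=2.6844 V=2.6844[hold]; j=4 S=123.0047 intr=0.0000 cont=0.2815 V=0.2815[hold]; j=5 S=168.1485 intr=0.0000 cont=0.0000 V=0.0000[hold]  S*(5)=35.2239
k=4: j=0 S=41.1835 intr=28.2665 cont=28.3492 V=28.3492[hold]; j=1 S=56.2981 intr=13.1519 cont=16.2794 V=16.2794[hold]; j=2 S=76.9600 intr=0.0000 cont=6.5580 V=6.5580[hold]; j=3 S=105.2050 intr=0.0000 cont=1.5489 V=1.5489[hold]; j=4 S=143.8160 intr=0.0000 cont=0.1486 V=0.1486[hold]  S*(4)=-
k=3: j=0 S=48.1513 intr=21.2987 cont=22.6010 V=22.6010[hold]; j=1 S=65.8233 intr=3.6267 cont=11.6693 V=11.6693[hold]; j=2 S=89.9810 intr=0.0000 cont=4.1881 V=4.1881[hold]; j=3 S=123.0047 intr=0.0000 cont=0.8872 V=0.8872[hold]  S*(3)=-
k=2: j=0 S=56.2981 intr=13.1519 cont=17.4041 V=17.4041[hold]; j=1 S=76.9600 intr=0.0000 cont=8.1242 V=8.1242[hold]; j=2 S=105.2050 intr=0.0000 cont=2.6268 V=2.6268[hold]  S*(2)=-
k=1: j=0 S=65.8233 intr=3.6267 cont=12.9978 V=12.9978[hold]; j=1 S=89.9810 intr=0.0000 cont=5.5205 V=5.5205[hold]  S*(1)=-
k=0: j=0 S=76.9600 intr=0.0000 cont=9.4505 V=9.4505[hold]  S*(0)=-

price = 9.4505
boundary = - - - - - 35.2239 41.1835 48.1513 56.2981
tree:
9.4505
12.9978 5.5205
17.4041 8.1242 2.6268
22.6010 11.6693 4.1881 0.8872
28.3492 16.2794 6.5580 1.5489 0.1486
34.2261 21.9196 10.0387 2.6844 0.2815 0.0000
39.3233 28.2665 14.9199 4.6119 0.5333 0.0000 0.0000
43.6829 34.2261 21.2987 7.8398 1.0103 0.0000 0.0000 0.0000
47.4116 39.3233 28.2665 13.1519 1.9142 0.0000 0.0000 0.0000 0.0000
50.6007 43.6829 34.2261 21.2987 3.6267 0.0000 0.0000 0.0000 0.0000 0.0000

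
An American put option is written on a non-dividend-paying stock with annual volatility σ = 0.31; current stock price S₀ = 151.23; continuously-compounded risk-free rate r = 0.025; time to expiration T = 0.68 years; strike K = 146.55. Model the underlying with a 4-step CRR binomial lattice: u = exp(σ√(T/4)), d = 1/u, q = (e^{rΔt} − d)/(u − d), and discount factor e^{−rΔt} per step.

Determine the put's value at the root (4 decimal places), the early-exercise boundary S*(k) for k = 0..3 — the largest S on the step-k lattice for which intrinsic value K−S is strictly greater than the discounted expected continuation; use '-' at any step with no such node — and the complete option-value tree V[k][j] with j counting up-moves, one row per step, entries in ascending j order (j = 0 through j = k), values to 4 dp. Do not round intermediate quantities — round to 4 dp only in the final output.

price = 11.6320
boundary = - - - 103.0643
tree:
11.6320
18.9294 3.9762
29.6022 7.7493 0.0000
43.4857 15.1026 0.0000 0.0000
55.8519 29.4335 0.0000 0.0000 0.0000

params: Δt=0.17000 u=1.13634 d=0.88002 q=0.48470 e^(-rΔt)=0.99576
t_4 payoffs: 55.8519 29.4335 0.0000 0.0000 0.0000
t_3: node(3,0) S=103.0643 payoff=43.4857 vs cont=42.8642 → 43.4857 [stop]  node(3,1) S=133.0847 payoff=13.4653 vs cont=15.1026 → 15.1026 [wait]  node(3,2) S=171.8493 payoff=0.0000 vs cont=0.0000 → 0.0000 [wait]  node(3,3) S=221.9053 payoff=0.0000 vs cont=0.0000 → 0.0000 [wait]  ⇒ S*(3)=103.0643
t_2: node(2,0) S=117.1165 payoff=29.4335 vs cont=29.6022 → 29.6022 [wait]  node(2,1) S=151.2300 payoff=0.0000 vs cont=7.7493 → 7.7493 [wait]  node(2,2) S=195.2800 payoff=0.0000 vs cont=0.0000 → 0.0000 [wait]  ⇒ S*(2)=-
t_1: node(1,0) S=133.0847 payoff=13.4653 vs cont=18.9294 → 18.9294 [wait]  node(1,1) S=171.8493 payoff=0.0000 vs cont=3.9762 → 3.9762 [wait]  ⇒ S*(1)=-
t_0: node(0,0) S=151.2300 payoff=0.0000 vs cont=11.6320 → 11.6320 [wait]  ⇒ S*(0)=-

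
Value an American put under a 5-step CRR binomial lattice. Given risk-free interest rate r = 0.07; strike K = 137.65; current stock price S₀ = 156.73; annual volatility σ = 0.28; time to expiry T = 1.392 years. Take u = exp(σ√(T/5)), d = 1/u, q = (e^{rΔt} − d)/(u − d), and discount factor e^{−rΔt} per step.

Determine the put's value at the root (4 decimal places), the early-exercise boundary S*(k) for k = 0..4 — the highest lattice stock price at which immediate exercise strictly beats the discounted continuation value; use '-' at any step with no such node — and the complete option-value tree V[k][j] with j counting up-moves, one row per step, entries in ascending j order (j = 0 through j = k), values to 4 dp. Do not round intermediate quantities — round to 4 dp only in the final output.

Δt=0.27840  u=1.15921  d=0.86266  q=0.52949  discount=0.98070
step 5 (expiry): payoffs max(K−S,0) = 62.7740 37.0341 2.4458 0.0000 0.0000 0.0000
step 4: (k=4,j=0): S=86.7970, (K−S)⁺=50.8530, hold=48.1965 ⇒ V=50.8530 exercise | (k=4,j=1): S=116.6349, (K−S)⁺=21.0151, hold=18.3586 ⇒ V=21.0151 exercise | (k=4,j=2): S=156.7300, (K−S)⁺=0.0000, hold=1.1285 ⇒ V=1.1285 continue | (k=4,j=3): S=210.6085, (K−S)⁺=0.0000, hold=0.0000 ⇒ V=0.0000 continue | (k=4,j=4): S=283.0086, (K−S)⁺=0.0000, hold=0.0000 ⇒ V=0.0000 continue  boundary S*=116.6349
step 3: (k=3,j=0): S=100.6159, (K−S)⁺=37.0341, hold=34.3776 ⇒ V=37.0341 exercise | (k=3,j=1): S=135.2042, (K−S)⁺=2.4458, hold=10.2830 ⇒ V=10.2830 continue | (k=3,j=2): S=181.6829, (K−S)⁺=0.0000, hold=0.5207 ⇒ V=0.5207 continue | (k=3,j=3): S=244.1393, (K−S)⁺=0.0000, hold=0.0000 ⇒ V=0.0000 continue  boundary S*=100.6159
step 2: (k=2,j=0): S=116.6349, (K−S)⁺=21.0151, hold=22.4282 ⇒ V=22.4282 continue | (k=2,j=1): S=156.7300, (K−S)⁺=0.0000, hold=5.0153 ⇒ V=5.0153 continue | (k=2,j=2): S=210.6085, (K−S)⁺=0.0000, hold=0.2403 ⇒ V=0.2403 continue  boundary S*=-
step 1: (k=1,j=0): S=135.2042, (K−S)⁺=2.4458, hold=12.9533 ⇒ V=12.9533 continue | (k=1,j=1): S=181.6829, (K−S)⁺=0.0000, hold=2.4389 ⇒ V=2.4389 continue  boundary S*=-
step 0: (k=0,j=0): S=156.7300, (K−S)⁺=0.0000, hold=7.2435 ⇒ V=7.2435 continue  boundary S*=-

price = 7.2435
boundary = - - - 100.6159 116.6349
tree:
7.2435
12.9533 2.4389
22.4282 5.0153 0.2403
37.0341 10.2830 0.5207 0.0000
50.8530 21.0151 1.1285 0.0000 0.0000
62.7740 37.0341 2.4458 0.0000 0.0000 0.0000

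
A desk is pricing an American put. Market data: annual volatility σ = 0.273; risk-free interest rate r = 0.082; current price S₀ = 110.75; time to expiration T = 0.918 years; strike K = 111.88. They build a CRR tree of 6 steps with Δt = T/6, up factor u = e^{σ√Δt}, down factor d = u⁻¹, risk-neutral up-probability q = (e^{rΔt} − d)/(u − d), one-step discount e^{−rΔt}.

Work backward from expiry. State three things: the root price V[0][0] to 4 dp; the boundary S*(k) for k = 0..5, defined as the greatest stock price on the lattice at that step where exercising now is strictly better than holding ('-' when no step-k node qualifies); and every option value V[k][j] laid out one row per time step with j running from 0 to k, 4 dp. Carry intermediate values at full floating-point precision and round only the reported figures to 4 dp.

params: Δt=0.15300 u=1.11269 d=0.89872 q=0.53233 e^(-rΔt)=0.98753
t_6 payoffs: 53.5236 39.6296 22.4276 1.1300 0.0000 0.0000 0.0000
t_5: node(5,0) S=64.9328 payoff=46.9472 vs cont=45.5523 → 46.9472 [stop]  node(5,1) S=80.3926 payoff=31.4874 vs cont=30.0925 → 31.4874 [stop]  node(5,2) S=99.5332 payoff=12.3468 vs cont=10.9520 → 12.3468 [stop]  node(5,3) S=123.2309 payoff=0.0000 vs cont=0.5219 → 0.5219 [wait]  node(5,4) S=152.5708 payoff=0.0000 vs cont=0.0000 → 0.0000 [wait]  node(5,5) S=188.8963 payoff=0.0000 vs cont=0.0000 → 0.0000 [wait]  ⇒ S*(5)=99.5332
t_4: node(4,0) S=72.2504 payoff=39.6296 vs cont=38.2348 → 39.6296 [stop]  node(4,1) S=89.4524 payoff=22.4276 vs cont=21.0327 → 22.4276 [stop]  node(4,2) S=110.7500 payoff=1.1300 vs cont=5.9766 → 5.9766 [wait]  node(4,3) S=137.1184 payoff=0.0000 vs cont=0.2410 → 0.2410 [wait]  node(4,4) S=169.7647 payoff=0.0000 vs cont=0.0000 → 0.0000 [wait]  ⇒ S*(4)=89.4524
t_3: node(3,0) S=80.3926 payoff=31.4874 vs cont=30.0925 → 31.4874 [stop]  node(3,1) S=99.5332 payoff=12.3468 vs cont=13.4998 → 13.4998 [wait]  node(3,2) S=123.2309 payoff=0.0000 vs cont=2.8869 → 2.8869 [wait]  node(3,3) S=152.5708 payoff=0.0000 vs cont=0.1113 → 0.1113 [wait]  ⇒ S*(3)=80.3926
t_2: node(2,0) S=89.4524 payoff=22.4276 vs cont=21.6388 → 22.4276 [stop]  node(2,1) S=110.7500 payoff=1.1300 vs cont=7.7523 → 7.7523 [wait]  node(2,2) S=137.1184 payoff=0.0000 vs cont=1.3918 → 1.3918 [wait]  ⇒ S*(2)=89.4524
t_1: node(1,0) S=99.5332 payoff=12.3468 vs cont=14.4333 → 14.4333 [wait]  node(1,1) S=123.2309 payoff=0.0000 vs cont=4.3120 → 4.3120 [wait]  ⇒ S*(1)=-
t_0: node(0,0) S=110.7500 payoff=1.1300 vs cont=8.9326 → 8.9326 [wait]  ⇒ S*(0)=-

price = 8.9326
boundary = - - 89.4524 80.3926 89.4524 99.5332
tree:
8.9326
14.4333 4.3120
22.4276 7.7523 1.3918
31.4874 13.4998 2.8869 0.1113
39.6296 22.4276 5.9766 0.2410 0.0000
46.9472 31.4874 12.3468 0.5219 0.0000 0.0000
53.5236 39.6296 22.4276 1.1300 0.0000 0.0000 0.0000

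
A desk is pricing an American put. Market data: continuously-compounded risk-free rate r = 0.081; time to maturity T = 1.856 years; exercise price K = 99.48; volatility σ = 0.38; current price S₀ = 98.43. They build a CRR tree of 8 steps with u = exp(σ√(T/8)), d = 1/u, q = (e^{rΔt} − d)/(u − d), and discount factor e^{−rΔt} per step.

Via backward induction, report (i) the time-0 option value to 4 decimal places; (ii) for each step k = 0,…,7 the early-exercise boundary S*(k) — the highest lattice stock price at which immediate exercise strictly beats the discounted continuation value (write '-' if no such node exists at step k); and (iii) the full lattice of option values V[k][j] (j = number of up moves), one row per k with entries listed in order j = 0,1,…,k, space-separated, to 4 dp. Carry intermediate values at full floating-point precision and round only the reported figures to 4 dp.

Δt=0.23200, u=1.20085, d=0.83274, q=0.50590, disc=e^(-rΔt)=0.98138
k=8 terminal: V=max(K-S,0) → 76.7181 66.6563 52.1466 31.2229 1.0500 0.0000 0.0000 0.0000 0.0000
k=7: j=0 S=27.3337 intr=72.1463 cont=70.2943 V=72.1463[EX]; j=1 S=39.4165 intr=60.0635 cont=58.2115 V=60.0635[EX]; j=2 S=56.8405 intr=42.6395 cont=40.7875 V=42.6395[EX]; j=3 S=81.9667 intr=17.5133 cont=15.6613 V=17.5133[EX]; j=4 S=118.2000 intr=0.0000 cont=0.5091 V=0.5091[hold]; j=5 S=170.4501 intr=0.0000 cont=0.0000 V=0.0000[hold]; j=6 S=245.7972 intr=0.0000 cont=0.0000 V=0.0000[hold]; j=7 S=354.4514 intr=0.0000 cont=0.0000 V=0.0000[hold]  S*(7)=81.9667
k=6: j=0 S=32.8237 intr=66.6563 cont=64.8043 V=66.6563[EX]; j=1 S=47.3334 intr=52.1466 cont=50.2946 V=52.1466[EX]; j=2 S=68.2571 intr=31.2229 cont=29.3709 V=31.2229[EX]; j=3 S=98.4300 intr=1.0500 cont=8.7450 V=8.7450[hold]; j=4 S=141.9408 intr=0.0000 cont=0.2469 V=0.2469[hold]; j=5 S=204.6855 intr=0.0000 cont=0.0000 V=0.0000[hold]; j=6 S=295.1663 intr=0.0000 cont=0.0000 V=0.0000[hold]  S*(6)=68.2571
k=5: j=0 S=39.4165 intr=60.0635 cont=58.2115 V=60.0635[EX]; j=1 S=56.8405 intr=42.6395 cont=40.7875 V=42.6395[EX]; j=2 S=81.9667 intr=17.5133 cont=19.4817 V=19.4817[hold]; j=3 S=118.2000 intr=0.0000 cont=4.3630 V=4.3630[hold]; j=4 S=170.4501 intr=0.0000 cont=0.1197 V=0.1197[hold]; j=5 S=245.7972 intr=0.0000 cont=0.0000 V=0.0000[hold]  S*(5)=56.8405
k=4: j=0 S=47.3334 intr=52.1466 cont=50.2946 V=52.1466[EX]; j=1 S=68.2571 intr=31.2229 cont=30.3483 V=31.2229[EX]; j=2 S=98.4300 intr=1.0500 cont=11.6128 V=11.6128[hold]; j=3 S=141.9408 intr=0.0000 cont=2.1751 V=2.1751[hold]; j=4 S=204.6855 intr=0.0000 cont=0.0580 V=0.0580[hold]  S*(4)=68.2571
k=3: j=0 S=56.8405 intr=42.6395 cont=40.7875 V=42.6395[EX]; j=1 S=81.9667 intr=17.5133 cont=20.9056 V=20.9056[hold]; j=2 S=118.2000 intr=0.0000 cont=6.7110 V=6.7110[hold]; j=3 S=170.4501 intr=0.0000 cont=1.0835 V=1.0835[hold]  S*(3)=56.8405
k=2: j=0 S=68.2571 intr=31.2229 cont=31.0552 V=31.2229[EX]; j=1 S=98.4300 intr=1.0500 cont=13.4690 V=13.4690[hold]; j=2 S=141.9408 intr=0.0000 cont=3.7921 V=3.7921[hold]  S*(2)=68.2571
k=1: j=0 S=81.9667 intr=17.5133 cont=21.8271 V=21.8271[hold]; j=1 S=118.2000 intr=0.0000 cont=8.4138 V=8.4138[hold]  S*(1)=-
k=0: j=0 S=98.4300 intr=1.0500 cont=14.7613 V=14.7613[hold]  S*(0)=-

price = 14.7613
boundary = - - 68.2571 56.8405 68.2571 56.8405 68.2571 81.9667
tree:
14.7613
21.8271 8.4138
31.2229 13.4690 3.7921
42.6395 20.9056 6.7110 1.0835
52.1466 31.2229 11.6128 2.1751 0.0580
60.0635 42.6395 19.4817 4.3630 0.1197 0.0000
66.6563 52.1466 31.2229 8.7450 0.2469 0.0000 0.0000
72.1463 60.0635 42.6395 17.5133 0.5091 0.0000 0.0000 0.0000
76.7181 66.6563 52.1466 31.2229 1.0500 0.0000 0.0000 0.0000 0.0000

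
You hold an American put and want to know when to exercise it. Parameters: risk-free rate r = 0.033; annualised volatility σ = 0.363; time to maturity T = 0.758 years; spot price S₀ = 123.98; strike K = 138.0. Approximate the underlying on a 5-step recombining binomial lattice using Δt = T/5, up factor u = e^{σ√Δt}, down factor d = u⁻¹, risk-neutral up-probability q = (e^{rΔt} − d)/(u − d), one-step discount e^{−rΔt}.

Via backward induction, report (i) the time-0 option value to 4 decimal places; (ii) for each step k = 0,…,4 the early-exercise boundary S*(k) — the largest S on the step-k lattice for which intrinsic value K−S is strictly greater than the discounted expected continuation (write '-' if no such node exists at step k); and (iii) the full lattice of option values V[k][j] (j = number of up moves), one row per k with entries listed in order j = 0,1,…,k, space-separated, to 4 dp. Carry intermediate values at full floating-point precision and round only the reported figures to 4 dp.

price = 22.4352
boundary = - - 93.4518 81.1346 93.4518
tree:
22.4352
32.3250 12.0573
44.5482 19.5464 4.1473
56.8654 30.4481 8.0528 0.0000
67.5593 44.5482 15.6362 0.0000 0.0000
76.8436 56.8654 30.3610 0.0000 0.0000 0.0000

Δt=0.15160  u=1.15181  d=0.86820  q=0.48241  discount=0.99501
step 5 (expiry): payoffs max(K−S,0) = 76.8436 56.8654 30.3610 0.0000 0.0000 0.0000
step 4: (k=4,j=0): S=70.4407, (K−S)⁺=67.5593, hold=66.8706 ⇒ V=67.5593 exercise | (k=4,j=1): S=93.4518, (K−S)⁺=44.5482, hold=43.8595 ⇒ V=44.5482 exercise | (k=4,j=2): S=123.9800, (K−S)⁺=14.0200, hold=15.6362 ⇒ V=15.6362 continue | (k=4,j=3): S=164.4809, (K−S)⁺=0.0000, hold=0.0000 ⇒ V=0.0000 continue | (k=4,j=4): S=218.2124, (K−S)⁺=0.0000, hold=0.0000 ⇒ V=0.0000 continue  boundary S*=93.4518
step 3: (k=3,j=0): S=81.1346, (K−S)⁺=56.8654, hold=56.1768 ⇒ V=56.8654 exercise | (k=3,j=1): S=107.6390, (K−S)⁺=30.3610, hold=30.4481 ⇒ V=30.4481 continue | (k=3,j=2): S=142.8018, (K−S)⁺=0.0000, hold=8.0528 ⇒ V=8.0528 continue | (k=3,j=3): S=189.4512, (K−S)⁺=0.0000, hold=0.0000 ⇒ V=0.0000 continue  boundary S*=81.1346
step 2: (k=2,j=0): S=93.4518, (K−S)⁺=44.5482, hold=43.9013 ⇒ V=44.5482 exercise | (k=2,j=1): S=123.9800, (K−S)⁺=14.0200, hold=19.5464 ⇒ V=19.5464 continue | (k=2,j=2): S=164.4809, (K−S)⁺=0.0000, hold=4.1473 ⇒ V=4.1473 continue  boundary S*=93.4518
step 1: (k=1,j=0): S=107.6390, (K−S)⁺=30.3610, hold=32.3250 ⇒ V=32.3250 continue | (k=1,j=1): S=142.8018, (K−S)⁺=0.0000, hold=12.0573 ⇒ V=12.0573 continue  boundary S*=-
step 0: (k=0,j=0): S=123.9800, (K−S)⁺=14.0200, hold=22.4352 ⇒ V=22.4352 continue  boundary S*=-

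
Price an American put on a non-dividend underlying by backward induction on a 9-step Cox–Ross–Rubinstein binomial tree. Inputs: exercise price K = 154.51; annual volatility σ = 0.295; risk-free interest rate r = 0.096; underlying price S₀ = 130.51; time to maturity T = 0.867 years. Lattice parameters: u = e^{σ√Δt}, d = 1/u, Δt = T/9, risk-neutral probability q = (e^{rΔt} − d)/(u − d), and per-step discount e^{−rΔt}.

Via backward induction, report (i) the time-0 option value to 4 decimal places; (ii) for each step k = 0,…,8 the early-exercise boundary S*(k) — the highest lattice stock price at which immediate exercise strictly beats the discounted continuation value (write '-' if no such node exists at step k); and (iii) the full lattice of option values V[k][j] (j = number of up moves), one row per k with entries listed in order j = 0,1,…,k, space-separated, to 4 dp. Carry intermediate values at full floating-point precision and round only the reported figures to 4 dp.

price = 25.6357
boundary = - 119.0911 108.6713 119.0911 108.6713 119.0911 130.5100 119.0911 130.5100
tree:
25.6357
35.4189 17.3340
45.8387 25.1689 10.6293
55.3468 35.4189 16.4414 5.6165
64.0230 45.8387 24.5987 9.4325 2.3012
71.9401 55.3468 35.4189 15.3510 4.3033 0.5504
79.1645 64.0230 45.8387 24.0000 7.8831 1.1763 0.0000
85.7568 71.9401 55.3468 35.4189 14.0389 2.5143 0.0000 0.0000
91.7723 79.1645 64.0230 45.8387 24.0000 5.3740 0.0000 0.0000 0.0000
97.2615 85.7568 71.9401 55.3468 35.4189 11.4862 0.0000 0.0000 0.0000 0.0000

params: Δt=0.09633 u=1.09588 d=0.91251 q=0.52779 e^(-rΔt)=0.99079
t_9 payoffs: 97.2615 85.7568 71.9401 55.3468 35.4189 11.4862 0.0000 0.0000 0.0000 0.0000
t_8: node(8,0) S=62.7377 payoff=91.7723 vs cont=90.3500 → 91.7723 [stop]  node(8,1) S=75.3455 payoff=79.1645 vs cont=77.7422 → 79.1645 [stop]  node(8,2) S=90.4870 payoff=64.0230 vs cont=62.6007 → 64.0230 [stop]  node(8,3) S=108.6713 payoff=45.8387 vs cont=44.4164 → 45.8387 [stop]  node(8,4) S=130.5100 payoff=24.0000 vs cont=22.5777 → 24.0000 [stop]  node(8,5) S=156.7374 payoff=0.0000 vs cont=5.3740 → 5.3740 [wait]  node(8,6) S=188.2355 payoff=0.0000 vs cont=0.0000 → 0.0000 [wait]  node(8,7) S=226.0634 payoff=0.0000 vs cont=0.0000 → 0.0000 [wait]  node(8,8) S=271.4933 payoff=0.0000 vs cont=0.0000 → 0.0000 [wait]  ⇒ S*(8)=130.5100
t_7: node(7,0) S=68.7532 payoff=85.7568 vs cont=84.3345 → 85.7568 [stop]  node(7,1) S=82.5699 payoff=71.9401 vs cont=70.5178 → 71.9401 [stop]  node(7,2) S=99.1632 payoff=55.3468 vs cont=53.9245 → 55.3468 [stop]  node(7,3) S=119.0911 payoff=35.4189 vs cont=33.9966 → 35.4189 [stop]  node(7,4) S=143.0238 payoff=11.4862 vs cont=14.0389 → 14.0389 [wait]  node(7,5) S=171.7659 payoff=0.0000 vs cont=2.5143 → 2.5143 [wait]  node(7,6) S=206.2842 payoff=0.0000 vs cont=0.0000 → 0.0000 [wait]  node(7,7) S=247.7392 payoff=0.0000 vs cont=0.0000 → 0.0000 [wait]  ⇒ S*(7)=119.0911
t_6: node(6,0) S=75.3455 payoff=79.1645 vs cont=77.7422 → 79.1645 [stop]  node(6,1) S=90.4870 payoff=64.0230 vs cont=62.6007 → 64.0230 [stop]  node(6,2) S=108.6713 payoff=45.8387 vs cont=44.4164 → 45.8387 [stop]  node(6,3) S=130.5100 payoff=24.0000 vs cont=23.9126 → 24.0000 [stop]  node(6,4) S=156.7374 payoff=0.0000 vs cont=7.8831 → 7.8831 [wait]  node(6,5) S=188.2355 payoff=0.0000 vs cont=1.1763 → 1.1763 [wait]  node(6,6) S=226.0634 payoff=0.0000 vs cont=0.0000 → 0.0000 [wait]  ⇒ S*(6)=130.5100
t_5: node(5,0) S=82.5699 payoff=71.9401 vs cont=70.5178 → 71.9401 [stop]  node(5,1) S=99.1632 payoff=55.3468 vs cont=53.9245 → 55.3468 [stop]  node(5,2) S=119.0911 payoff=35.4189 vs cont=33.9966 → 35.4189 [stop]  node(5,3) S=143.0238 payoff=11.4862 vs cont=15.3510 → 15.3510 [wait]  node(5,4) S=171.7659 payoff=0.0000 vs cont=4.3033 → 4.3033 [wait]  node(5,5) S=206.2842 payoff=0.0000 vs cont=0.5504 → 0.5504 [wait]  ⇒ S*(5)=119.0911
t_4: node(4,0) S=90.4870 payoff=64.0230 vs cont=62.6007 → 64.0230 [stop]  node(4,1) S=108.6713 payoff=45.8387 vs cont=44.4164 → 45.8387 [stop]  node(4,2) S=130.5100 payoff=24.0000 vs cont=24.5987 → 24.5987 [wait]  node(4,3) S=156.7374 payoff=0.0000 vs cont=9.4325 → 9.4325 [wait]  node(4,4) S=188.2355 payoff=0.0000 vs cont=2.3012 → 2.3012 [wait]  ⇒ S*(4)=108.6713
t_3: node(3,0) S=99.1632 payoff=55.3468 vs cont=53.9245 → 55.3468 [stop]  node(3,1) S=119.0911 payoff=35.4189 vs cont=34.3096 → 35.4189 [stop]  node(3,2) S=143.0238 payoff=11.4862 vs cont=16.4414 → 16.4414 [wait]  node(3,3) S=171.7659 payoff=0.0000 vs cont=5.6165 → 5.6165 [wait]  ⇒ S*(3)=119.0911
t_2: node(2,0) S=108.6713 payoff=45.8387 vs cont=44.4164 → 45.8387 [stop]  node(2,1) S=130.5100 payoff=24.0000 vs cont=25.1689 → 25.1689 [wait]  node(2,2) S=156.7374 payoff=0.0000 vs cont=10.6293 → 10.6293 [wait]  ⇒ S*(2)=108.6713
t_1: node(1,0) S=119.0911 payoff=35.4189 vs cont=34.6078 → 35.4189 [stop]  node(1,1) S=143.0238 payoff=11.4862 vs cont=17.3340 → 17.3340 [wait]  ⇒ S*(1)=119.0911
t_0: node(0,0) S=130.5100 payoff=24.0000 vs cont=25.6357 → 25.6357 [wait]  ⇒ S*(0)=-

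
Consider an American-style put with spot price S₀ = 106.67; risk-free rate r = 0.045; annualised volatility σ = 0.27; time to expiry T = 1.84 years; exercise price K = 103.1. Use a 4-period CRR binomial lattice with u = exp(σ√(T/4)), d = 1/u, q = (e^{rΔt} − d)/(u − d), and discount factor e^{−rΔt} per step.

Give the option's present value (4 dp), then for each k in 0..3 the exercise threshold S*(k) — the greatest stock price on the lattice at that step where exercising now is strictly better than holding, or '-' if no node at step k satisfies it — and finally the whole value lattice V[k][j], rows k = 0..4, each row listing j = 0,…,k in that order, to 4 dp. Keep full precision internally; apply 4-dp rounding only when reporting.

Δt=0.46000, u=1.20096, d=0.83267, q=0.51114, disc=e^(-rΔt)=0.97951
k=4 terminal: V=max(K-S,0) → 51.8227 29.1422 0.0000 0.0000 0.0000
k=3: j=0 S=61.5821 intr=41.5179 cont=39.4057 V=41.5179[EX]; j=1 S=88.8205 intr=14.2795 cont=13.9547 V=14.2795[EX]; j=2 S=128.1066 intr=0.0000 cont=0.0000 V=0.0000[hold]; j=3 S=184.7694 intr=0.0000 cont=0.0000 V=0.0000[hold]  S*(3)=88.8205
k=2: j=0 S=73.9578 intr=29.1422 cont=27.0300 V=29.1422[EX]; j=1 S=106.6700 intr=0.0000 cont=6.8377 V=6.8377[hold]; j=2 S=153.8512 intr=0.0000 cont=0.0000 V=0.0000[hold]  S*(2)=73.9578
k=1: j=0 S=88.8205 intr=14.2795 cont=17.3781 V=17.3781[hold]; j=1 S=128.1066 intr=0.0000 cont=3.2742 V=3.2742[hold]  S*(1)=-
k=0: j=0 S=106.6700 intr=0.0000 cont=9.9607 V=9.9607[hold]  S*(0)=-

price = 9.9607
boundary = - - 73.9578 88.8205
tree:
9.9607
17.3781 3.2742
29.1422 6.8377 0.0000
41.5179 14.2795 0.0000 0.0000
51.8227 29.1422 0.0000 0.0000 0.0000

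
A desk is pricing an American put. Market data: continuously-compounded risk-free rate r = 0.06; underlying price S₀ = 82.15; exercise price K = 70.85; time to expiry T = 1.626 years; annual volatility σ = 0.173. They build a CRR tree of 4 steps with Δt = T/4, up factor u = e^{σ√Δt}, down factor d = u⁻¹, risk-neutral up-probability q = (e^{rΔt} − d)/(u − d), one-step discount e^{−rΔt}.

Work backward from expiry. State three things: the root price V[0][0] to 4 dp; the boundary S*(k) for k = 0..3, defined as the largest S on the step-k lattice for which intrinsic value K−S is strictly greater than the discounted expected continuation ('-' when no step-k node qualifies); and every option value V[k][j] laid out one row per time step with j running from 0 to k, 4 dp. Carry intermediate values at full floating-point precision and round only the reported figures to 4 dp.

price = 1.3589
boundary = - - - 59.0064
tree:
1.3589
2.8825 0.3317
5.9546 0.8173 0.0000
11.8436 2.0140 0.0000 0.0000
18.0059 4.9627 0.0000 0.0000 0.0000

Δt=0.40650, u=1.11661, d=0.89557, q=0.58415, disc=e^(-rΔt)=0.97591
k=4 terminal: V=max(K-S,0) → 18.0059 4.9627 0.0000 0.0000 0.0000
k=3: j=0 S=59.0064 intr=11.8436 cont=10.1365 V=11.8436[EX]; j=1 S=73.5707 intr=0.0000 cont=2.0140 V=2.0140[hold]; j=2 S=91.7298 intr=0.0000 cont=0.0000 V=0.0000[hold]; j=3 S=114.3710 intr=0.0000 cont=0.0000 V=0.0000[hold]  S*(3)=59.0064
k=2: j=0 S=65.8873 intr=4.9627 cont=5.9546 V=5.9546[hold]; j=1 S=82.1500 intr=0.0000 cont=0.8173 V=0.8173[hold]; j=2 S=102.4267 intr=0.0000 cont=0.0000 V=0.0000[hold]  S*(2)=-
k=1: j=0 S=73.5707 intr=0.0000 cont=2.8825 V=2.8825[hold]; j=1 S=91.7298 intr=0.0000 cont=0.3317 V=0.3317[hold]  S*(1)=-
k=0: j=0 S=82.1500 intr=0.0000 cont=1.3589 V=1.3589[hold]  S*(0)=-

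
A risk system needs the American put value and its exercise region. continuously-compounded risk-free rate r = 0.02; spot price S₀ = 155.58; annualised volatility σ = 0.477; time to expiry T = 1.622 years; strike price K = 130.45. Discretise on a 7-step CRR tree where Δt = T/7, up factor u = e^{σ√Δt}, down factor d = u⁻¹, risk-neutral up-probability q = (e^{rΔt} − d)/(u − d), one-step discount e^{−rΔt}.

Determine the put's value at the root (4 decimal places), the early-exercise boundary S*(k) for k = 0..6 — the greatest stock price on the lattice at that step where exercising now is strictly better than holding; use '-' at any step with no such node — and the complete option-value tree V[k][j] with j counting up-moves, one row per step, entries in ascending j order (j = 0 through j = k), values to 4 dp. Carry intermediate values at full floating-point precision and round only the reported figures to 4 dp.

params: Δt=0.23171 u=1.25811 d=0.79484 q=0.45287 e^(-rΔt)=0.99538
t_7 payoffs: 99.2669 81.0920 52.3239 6.7885 0.0000 0.0000 0.0000 0.0000
t_6: node(6,0) S=39.2318 payoff=91.2182 vs cont=90.6151 → 91.2182 [stop]  node(6,1) S=62.0979 payoff=68.3521 vs cont=67.7490 → 68.3521 [stop]  node(6,2) S=98.2913 payoff=32.1587 vs cont=31.5555 → 32.1587 [stop]  node(6,3) S=155.5800 payoff=0.0000 vs cont=3.6970 → 3.6970 [wait]  node(6,4) S=246.2591 payoff=0.0000 vs cont=0.0000 → 0.0000 [wait]  node(6,5) S=389.7901 payoff=0.0000 vs cont=0.0000 → 0.0000 [wait]  node(6,6) S=616.9776 payoff=0.0000 vs cont=0.0000 → 0.0000 [wait]  ⇒ S*(6)=98.2913
t_5: node(5,0) S=49.3580 payoff=81.0920 vs cont=80.4889 → 81.0920 [stop]  node(5,1) S=78.1261 payoff=52.3239 vs cont=51.7208 → 52.3239 [stop]  node(5,2) S=123.6615 payoff=6.7885 vs cont=19.1800 → 19.1800 [wait]  node(5,3) S=195.7370 payoff=0.0000 vs cont=2.0134 → 2.0134 [wait]  node(5,4) S=309.8215 payoff=0.0000 vs cont=0.0000 → 0.0000 [wait]  node(5,5) S=490.3996 payoff=0.0000 vs cont=0.0000 → 0.0000 [wait]  ⇒ S*(5)=78.1261
t_4: node(4,0) S=62.0979 payoff=68.3521 vs cont=67.7490 → 68.3521 [stop]  node(4,1) S=98.2913 payoff=32.1587 vs cont=37.1414 → 37.1414 [wait]  node(4,2) S=155.5800 payoff=0.0000 vs cont=11.3529 → 11.3529 [wait]  node(4,3) S=246.2591 payoff=0.0000 vs cont=1.0965 → 1.0965 [wait]  node(4,4) S=389.7901 payoff=0.0000 vs cont=0.0000 → 0.0000 [wait]  ⇒ S*(4)=62.0979
t_3: node(3,0) S=78.1261 payoff=52.3239 vs cont=53.9669 → 53.9669 [wait]  node(3,1) S=123.6615 payoff=6.7885 vs cont=25.3447 → 25.3447 [wait]  node(3,2) S=195.7370 payoff=0.0000 vs cont=6.6770 → 6.6770 [wait]  node(3,3) S=309.8215 payoff=0.0000 vs cont=0.5971 → 0.5971 [wait]  ⇒ S*(3)=-
t_2: node(2,0) S=98.2913 payoff=32.1587 vs cont=40.8151 → 40.8151 [wait]  node(2,1) S=155.5800 payoff=0.0000 vs cont=16.8125 → 16.8125 [wait]  node(2,2) S=246.2591 payoff=0.0000 vs cont=3.9055 → 3.9055 [wait]  ⇒ S*(2)=-
t_1: node(1,0) S=123.6615 payoff=6.7885 vs cont=29.8065 → 29.8065 [wait]  node(1,1) S=195.7370 payoff=0.0000 vs cont=10.9165 → 10.9165 [wait]  ⇒ S*(1)=-
t_0: node(0,0) S=155.5800 payoff=0.0000 vs cont=21.1534 → 21.1534 [wait]  ⇒ S*(0)=-

price = 21.1534
boundary = - - - - 62.0979 78.1261 98.2913
tree:
21.1534
29.8065 10.9165
40.8151 16.8125 3.9055
53.9669 25.3447 6.6770 0.5971
68.3521 37.1414 11.3529 1.0965 0.0000
81.0920 52.3239 19.1800 2.0134 0.0000 0.0000
91.2182 68.3521 32.1587 3.6970 0.0000 0.0000 0.0000
99.2669 81.0920 52.3239 6.7885 0.0000 0.0000 0.0000 0.0000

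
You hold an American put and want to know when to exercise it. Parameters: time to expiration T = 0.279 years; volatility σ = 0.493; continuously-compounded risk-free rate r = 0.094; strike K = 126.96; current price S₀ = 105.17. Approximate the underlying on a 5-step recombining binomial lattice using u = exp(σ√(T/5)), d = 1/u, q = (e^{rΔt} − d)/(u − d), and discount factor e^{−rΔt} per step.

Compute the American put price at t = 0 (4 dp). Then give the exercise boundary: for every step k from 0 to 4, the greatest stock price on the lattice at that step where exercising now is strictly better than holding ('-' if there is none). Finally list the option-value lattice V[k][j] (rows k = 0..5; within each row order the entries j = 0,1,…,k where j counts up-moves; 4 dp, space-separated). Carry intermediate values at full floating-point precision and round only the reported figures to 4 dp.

Δt=0.05580  u=1.12351  d=0.89007  q=0.49345  discount=0.99477
step 5 (expiry): payoffs max(K−S,0) = 68.2098 52.8012 33.3515 8.8006 0.0000 0.0000
step 4: (k=4,j=0): S=66.0064, (K−S)⁺=60.9536, hold=60.2894 ⇒ V=60.9536 exercise | (k=4,j=1): S=83.3180, (K−S)⁺=43.6420, hold=42.9778 ⇒ V=43.6420 exercise | (k=4,j=2): S=105.1700, (K−S)⁺=21.7900, hold=21.1258 ⇒ V=21.7900 exercise | (k=4,j=3): S=132.7531, (K−S)⁺=0.0000, hold=4.4346 ⇒ V=4.4346 continue | (k=4,j=4): S=167.5705, (K−S)⁺=0.0000, hold=0.0000 ⇒ V=0.0000 continue  boundary S*=105.1700
step 3: (k=3,j=0): S=74.1588, (K−S)⁺=52.8012, hold=52.1370 ⇒ V=52.8012 exercise | (k=3,j=1): S=93.6085, (K−S)⁺=33.3515, hold=32.6873 ⇒ V=33.3515 exercise | (k=3,j=2): S=118.1594, (K−S)⁺=8.8006, hold=13.1569 ⇒ V=13.1569 continue | (k=3,j=3): S=149.1493, (K−S)⁺=0.0000, hold=2.2346 ⇒ V=2.2346 continue  boundary S*=93.6085
step 2: (k=2,j=0): S=83.3180, (K−S)⁺=43.6420, hold=42.9778 ⇒ V=43.6420 exercise | (k=2,j=1): S=105.1700, (K−S)⁺=21.7900, hold=23.2642 ⇒ V=23.2642 continue | (k=2,j=2): S=132.7531, (K−S)⁺=0.0000, hold=7.7267 ⇒ V=7.7267 continue  boundary S*=83.3180
step 1: (k=1,j=0): S=93.6085, (K−S)⁺=33.3515, hold=33.4109 ⇒ V=33.4109 continue | (k=1,j=1): S=118.1594, (K−S)⁺=8.8006, hold=15.5156 ⇒ V=15.5156 continue  boundary S*=-
step 0: (k=0,j=0): S=105.1700, (K−S)⁺=21.7900, hold=24.4519 ⇒ V=24.4519 continue  boundary S*=-

price = 24.4519
boundary = - - 83.3180 93.6085 105.1700
tree:
24.4519
33.4109 15.5156
43.6420 23.2642 7.7267
52.8012 33.3515 13.1569 2.2346
60.9536 43.6420 21.7900 4.4346 0.0000
68.2098 52.8012 33.3515 8.8006 0.0000 0.0000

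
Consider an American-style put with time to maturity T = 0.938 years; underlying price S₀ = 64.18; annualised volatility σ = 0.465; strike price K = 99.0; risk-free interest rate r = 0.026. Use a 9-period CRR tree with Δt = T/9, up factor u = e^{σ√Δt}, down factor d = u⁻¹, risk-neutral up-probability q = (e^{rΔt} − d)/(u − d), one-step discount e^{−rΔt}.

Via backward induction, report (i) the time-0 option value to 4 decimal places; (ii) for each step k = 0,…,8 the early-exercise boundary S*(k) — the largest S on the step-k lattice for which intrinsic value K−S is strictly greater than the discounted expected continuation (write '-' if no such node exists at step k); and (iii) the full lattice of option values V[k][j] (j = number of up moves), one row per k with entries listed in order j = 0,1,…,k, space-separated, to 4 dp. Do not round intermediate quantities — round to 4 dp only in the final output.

Δt=0.10422, u=1.16197, d=0.86061, q=0.47154, disc=e^(-rΔt)=0.99729
k=9 terminal: V=max(K-S,0) → 82.3796 76.5596 68.7014 58.0915 43.7663 24.4247 0.0000 0.0000 0.0000 0.0000
k=8: j=0 S=19.3124 intr=79.6876 cont=79.4197 V=79.6876[EX]; j=1 S=26.0752 intr=72.9248 cont=72.6569 V=72.9248[EX]; j=2 S=35.2061 intr=63.7939 cont=63.5260 V=63.7939[EX]; j=3 S=47.5345 intr=51.4655 cont=51.1976 V=51.4655[EX]; j=4 S=64.1800 intr=34.8200 cont=34.5521 V=34.8200[EX]; j=5 S=86.6544 intr=12.3456 cont=12.8724 V=12.8724[hold]; j=6 S=116.9989 intr=0.0000 cont=0.0000 V=0.0000[hold]; j=7 S=157.9692 intr=0.0000 cont=0.0000 V=0.0000[hold]; j=8 S=213.2866 intr=0.0000 cont=0.0000 V=0.0000[hold]  S*(8)=64.1800
k=7: j=0 S=22.4404 intr=76.5596 cont=76.2917 V=76.5596[EX]; j=1 S=30.2986 intr=68.7014 cont=68.4335 V=68.7014[EX]; j=2 S=40.9085 intr=58.0915 cont=57.8236 V=58.0915[EX]; j=3 S=55.2337 intr=43.7663 cont=43.4984 V=43.7663[EX]; j=4 S=74.5753 intr=24.4247 cont=24.4045 V=24.4247[EX]; j=5 S=100.6900 intr=0.0000 cont=6.7841 V=6.7841[hold]; j=6 S=135.9493 intr=0.0000 cont=0.0000 V=0.0000[hold]; j=7 S=183.5558 intr=0.0000 cont=0.0000 V=0.0000[hold]  S*(7)=74.5753
k=6: j=0 S=26.0752 intr=72.9248 cont=72.6569 V=72.9248[EX]; j=1 S=35.2061 intr=63.7939 cont=63.5260 V=63.7939[EX]; j=2 S=47.5345 intr=51.4655 cont=51.1976 V=51.4655[EX]; j=3 S=64.1800 intr=34.8200 cont=34.5521 V=34.8200[EX]; j=4 S=86.6544 intr=12.3456 cont=16.0628 V=16.0628[hold]; j=5 S=116.9989 intr=0.0000 cont=3.5754 V=3.5754[hold]; j=6 S=157.9692 intr=0.0000 cont=0.0000 V=0.0000[hold]  S*(6)=64.1800
k=5: j=0 S=30.2986 intr=68.7014 cont=68.4335 V=68.7014[EX]; j=1 S=40.9085 intr=58.0915 cont=57.8236 V=58.0915[EX]; j=2 S=55.2337 intr=43.7663 cont=43.4984 V=43.7663[EX]; j=3 S=74.5753 intr=24.4247 cont=25.9048 V=25.9048[hold]; j=4 S=100.6900 intr=0.0000 cont=10.1469 V=10.1469[hold]; j=5 S=135.9493 intr=0.0000 cont=1.8843 V=1.8843[hold]  S*(5)=55.2337
k=4: j=0 S=35.2061 intr=63.7939 cont=63.5260 V=63.7939[EX]; j=1 S=47.5345 intr=51.4655 cont=51.1976 V=51.4655[EX]; j=2 S=64.1800 intr=34.8200 cont=35.2482 V=35.2482[hold]; j=3 S=86.6544 intr=12.3456 cont=18.4243 V=18.4243[hold]; j=4 S=116.9989 intr=0.0000 cont=6.2338 V=6.2338[hold]  S*(4)=47.5345
k=3: j=0 S=40.9085 intr=58.0915 cont=57.8236 V=58.0915[EX]; j=1 S=55.2337 intr=43.7663 cont=43.6997 V=43.7663[EX]; j=2 S=74.5753 intr=24.4247 cont=27.2410 V=27.2410[hold]; j=3 S=100.6900 intr=0.0000 cont=12.6416 V=12.6416[hold]  S*(3)=55.2337
k=2: j=0 S=47.5345 intr=51.4655 cont=51.1976 V=51.4655[EX]; j=1 S=64.1800 intr=34.8200 cont=35.8765 V=35.8765[hold]; j=2 S=86.6544 intr=12.3456 cont=20.3017 V=20.3017[hold]  S*(2)=47.5345
k=1: j=0 S=55.2337 intr=43.7663 cont=43.9952 V=43.9952[hold]; j=1 S=74.5753 intr=24.4247 cont=28.4551 V=28.4551[hold]  S*(1)=-
k=0: j=0 S=64.1800 intr=34.8200 cont=36.5681 V=36.5681[hold]  S*(0)=-

price = 36.5681
boundary = - - 47.5345 55.2337 47.5345 55.2337 64.1800 74.5753 64.1800
tree:
36.5681
43.9952 28.4551
51.4655 35.8765 20.3017
58.0915 43.7663 27.2410 12.6416
63.7939 51.4655 35.2482 18.4243 6.2338
68.7014 58.0915 43.7663 25.9048 10.1469 1.8843
72.9248 63.7939 51.4655 34.8200 16.0628 3.5754 0.0000
76.5596 68.7014 58.0915 43.7663 24.4247 6.7841 0.0000 0.0000
79.6876 72.9248 63.7939 51.4655 34.8200 12.8724 0.0000 0.0000 0.0000
82.3796 76.5596 68.7014 58.0915 43.7663 24.4247 0.0000 0.0000 0.0000 0.0000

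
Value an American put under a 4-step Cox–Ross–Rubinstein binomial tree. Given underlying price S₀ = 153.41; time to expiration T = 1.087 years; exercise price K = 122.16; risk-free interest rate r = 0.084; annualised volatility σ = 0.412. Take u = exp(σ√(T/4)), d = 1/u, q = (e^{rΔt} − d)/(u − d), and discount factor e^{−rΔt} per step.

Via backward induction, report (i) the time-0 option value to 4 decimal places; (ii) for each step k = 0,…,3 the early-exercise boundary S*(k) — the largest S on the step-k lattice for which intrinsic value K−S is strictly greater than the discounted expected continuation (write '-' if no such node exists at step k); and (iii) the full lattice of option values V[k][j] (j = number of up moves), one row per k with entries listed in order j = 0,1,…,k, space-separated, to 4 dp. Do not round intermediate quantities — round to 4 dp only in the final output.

Δt=0.27175, u=1.23958, d=0.80672, q=0.49985, disc=e^(-rΔt)=0.97743
k=4 terminal: V=max(K-S,0) → 57.1840 22.3203 0.0000 0.0000 0.0000
k=3: j=0 S=80.5430 intr=41.6170 cont=38.8600 V=41.6170[EX]; j=1 S=123.7595 intr=0.0000 cont=10.9115 V=10.9115[hold]; j=2 S=190.1643 intr=0.0000 cont=0.0000 V=0.0000[hold]; j=3 S=292.1994 intr=0.0000 cont=0.0000 V=0.0000[hold]  S*(3)=80.5430
k=2: j=0 S=99.8397 intr=22.3203 cont=25.6759 V=25.6759[hold]; j=1 S=153.4100 intr=0.0000 cont=5.3342 V=5.3342[hold]; j=2 S=235.7242 intr=0.0000 cont=0.0000 V=0.0000[hold]  S*(2)=-
k=1: j=0 S=123.7595 intr=0.0000 cont=15.1580 V=15.1580[hold]; j=1 S=190.1643 intr=0.0000 cont=2.6077 V=2.6077[hold]  S*(1)=-
k=0: j=0 S=153.4100 intr=0.0000 cont=8.6841 V=8.6841[hold]  S*(0)=-

price = 8.6841
boundary = - - - 80.5430
tree:
8.6841
15.1580 2.6077
25.6759 5.3342 0.0000
41.6170 10.9115 0.0000 0.0000
57.1840 22.3203 0.0000 0.0000 0.0000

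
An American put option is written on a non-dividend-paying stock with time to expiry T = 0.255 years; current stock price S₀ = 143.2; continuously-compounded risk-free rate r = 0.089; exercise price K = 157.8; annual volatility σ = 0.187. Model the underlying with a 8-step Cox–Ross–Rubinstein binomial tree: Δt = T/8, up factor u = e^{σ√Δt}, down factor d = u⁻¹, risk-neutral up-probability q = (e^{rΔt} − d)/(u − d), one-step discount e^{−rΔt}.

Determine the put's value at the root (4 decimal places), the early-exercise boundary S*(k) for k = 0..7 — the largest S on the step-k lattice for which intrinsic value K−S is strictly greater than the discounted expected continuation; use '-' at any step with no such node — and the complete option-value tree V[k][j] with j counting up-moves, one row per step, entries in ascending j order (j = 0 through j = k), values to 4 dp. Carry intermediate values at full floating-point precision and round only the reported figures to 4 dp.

price = 14.6000
boundary = 143.2000 138.4980 143.2000 138.4980 143.2000 138.4980 143.2000 148.0616
tree:
14.6000
19.3020 10.3694
23.8496 14.6000 6.7355
28.2478 19.3020 10.1127 3.8265
32.5017 23.8496 14.6000 6.2536 1.7305
36.6158 28.2478 19.3020 9.8120 3.1840 0.4722
40.5949 32.5017 23.8496 14.6000 5.6892 1.0166 0.0000
44.4434 36.6158 28.2478 19.3020 9.7384 2.1885 0.0000 0.0000
48.1654 40.5949 32.5017 23.8496 14.6000 4.7117 0.0000 0.0000 0.0000

params: Δt=0.03188 u=1.03395 d=0.96716 q=0.53419 e^(-rΔt)=0.99717
t_8 payoffs: 48.1654 40.5949 32.5017 23.8496 14.6000 4.7117 0.0000 0.0000 0.0000
t_7: node(7,0) S=113.3566 payoff=44.4434 vs cont=43.9963 → 44.4434 [stop]  node(7,1) S=121.1842 payoff=36.6158 vs cont=36.1688 → 36.6158 [stop]  node(7,2) S=129.5522 payoff=28.2478 vs cont=27.8008 → 28.2478 [stop]  node(7,3) S=138.4980 payoff=19.3020 vs cont=18.8549 → 19.3020 [stop]  node(7,4) S=148.0616 payoff=9.7384 vs cont=9.2914 → 9.7384 [stop]  node(7,5) S=158.2856 payoff=0.0000 vs cont=2.1885 → 2.1885 [wait]  node(7,6) S=169.2155 payoff=0.0000 vs cont=0.0000 → 0.0000 [wait]  node(7,7) S=180.9002 payoff=0.0000 vs cont=0.0000 → 0.0000 [wait]  ⇒ S*(7)=148.0616
t_6: node(6,0) S=117.2051 payoff=40.5949 vs cont=40.1479 → 40.5949 [stop]  node(6,1) S=125.2983 payoff=32.5017 vs cont=32.0546 → 32.5017 [stop]  node(6,2) S=133.9504 payoff=23.8496 vs cont=23.4025 → 23.8496 [stop]  node(6,3) S=143.2000 payoff=14.6000 vs cont=14.1530 → 14.6000 [stop]  node(6,4) S=153.0883 payoff=4.7117 vs cont=5.6892 → 5.6892 [wait]  node(6,5) S=163.6593 payoff=0.0000 vs cont=1.0166 → 1.0166 [wait]  node(6,6) S=174.9603 payoff=0.0000 vs cont=0.0000 → 0.0000 [wait]  ⇒ S*(6)=143.2000
t_5: node(5,0) S=121.1842 payoff=36.6158 vs cont=36.1688 → 36.6158 [stop]  node(5,1) S=129.5522 payoff=28.2478 vs cont=27.8008 → 28.2478 [stop]  node(5,2) S=138.4980 payoff=19.3020 vs cont=18.8549 → 19.3020 [stop]  node(5,3) S=148.0616 payoff=9.7384 vs cont=9.8120 → 9.8120 [wait]  node(5,4) S=158.2856 payoff=0.0000 vs cont=3.1840 → 3.1840 [wait]  node(5,5) S=169.2155 payoff=0.0000 vs cont=0.4722 → 0.4722 [wait]  ⇒ S*(5)=138.4980
t_4: node(4,0) S=125.2983 payoff=32.5017 vs cont=32.0546 → 32.5017 [stop]  node(4,1) S=133.9504 payoff=23.8496 vs cont=23.4025 → 23.8496 [stop]  node(4,2) S=143.2000 payoff=14.6000 vs cont=14.1922 → 14.6000 [stop]  node(4,3) S=153.0883 payoff=4.7117 vs cont=6.2536 → 6.2536 [wait]  node(4,4) S=163.6593 payoff=0.0000 vs cont=1.7305 → 1.7305 [wait]  ⇒ S*(4)=143.2000
t_3: node(3,0) S=129.5522 payoff=28.2478 vs cont=27.8008 → 28.2478 [stop]  node(3,1) S=138.4980 payoff=19.3020 vs cont=18.8549 → 19.3020 [stop]  node(3,2) S=148.0616 payoff=9.7384 vs cont=10.1127 → 10.1127 [wait]  node(3,3) S=158.2856 payoff=0.0000 vs cont=3.8265 → 3.8265 [wait]  ⇒ S*(3)=138.4980
t_2: node(2,0) S=133.9504 payoff=23.8496 vs cont=23.4025 → 23.8496 [stop]  node(2,1) S=143.2000 payoff=14.6000 vs cont=14.3524 → 14.6000 [stop]  node(2,2) S=153.0883 payoff=4.7117 vs cont=6.7355 → 6.7355 [wait]  ⇒ S*(2)=143.2000
t_1: node(1,0) S=138.4980 payoff=19.3020 vs cont=18.8549 → 19.3020 [stop]  node(1,1) S=148.0616 payoff=9.7384 vs cont=10.3694 → 10.3694 [wait]  ⇒ S*(1)=138.4980
t_0: node(0,0) S=143.2000 payoff=14.6000 vs cont=14.4891 → 14.6000 [stop]  ⇒ S*(0)=143.2000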